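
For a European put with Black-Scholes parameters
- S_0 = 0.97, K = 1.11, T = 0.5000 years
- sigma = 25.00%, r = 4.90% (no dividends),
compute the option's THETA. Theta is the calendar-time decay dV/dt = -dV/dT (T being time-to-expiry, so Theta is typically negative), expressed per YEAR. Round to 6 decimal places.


Answer: Theta = -0.018828

Derivation:
d1 = -0.5356714167; d2 = -0.7124481120
phi(d1) = 0.3456216959; exp(-qT) = 1.0000000000; exp(-rT) = 0.9757976889
Theta = -S*exp(-qT)*phi(d1)*sigma/(2*sqrt(T)) + r*K*exp(-rT)*N(-d2) - q*S*exp(-qT)*N(-d1)
N(-d1) = 0.7039071693; N(-d2) = 0.7619063342; sqrt(T) = 0.7071067812
Term 1 = -0.9700 * 1.0000000000 * 0.3456216959 * 0.2500 / (2 * 0.7071067812) = -0.0592649254
Term 2 = 0.0490 * 1.1100 * 0.9757976889 * 0.7619063342 = 0.0404371397
Term 3 = 0 (no dividend yield, q = 0)
Theta = -0.0592649254 + (0.0404371397) + (0.0000000000) = -0.018828


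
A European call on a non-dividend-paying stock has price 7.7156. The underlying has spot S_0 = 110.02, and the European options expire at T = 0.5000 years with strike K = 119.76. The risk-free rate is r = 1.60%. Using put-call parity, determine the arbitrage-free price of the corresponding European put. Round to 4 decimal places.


Answer: Put price = 16.5013

Derivation:
Put-call parity: C - P = S_0 * exp(-qT) - K * exp(-rT).
S_0 * exp(-qT) = 110.0200 * 1.00000000 = 110.02000000
K * exp(-rT) = 119.7600 * 0.99203191 = 118.80574212
P = C - S*exp(-qT) + K*exp(-rT)
P = 7.7156 - 110.02000000 + 118.80574212 = 16.5013


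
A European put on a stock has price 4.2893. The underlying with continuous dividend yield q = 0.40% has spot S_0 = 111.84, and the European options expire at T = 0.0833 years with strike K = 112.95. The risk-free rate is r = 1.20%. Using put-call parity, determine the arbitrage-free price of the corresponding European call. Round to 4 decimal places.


Answer: Call price = 3.2549

Derivation:
Put-call parity: C - P = S_0 * exp(-qT) - K * exp(-rT).
S_0 * exp(-qT) = 111.8400 * 0.99966686 = 111.80274112
K * exp(-rT) = 112.9500 * 0.99900090 = 112.83715159
C = P + S*exp(-qT) - K*exp(-rT)
C = 4.2893 + 111.80274112 - 112.83715159 = 3.2549


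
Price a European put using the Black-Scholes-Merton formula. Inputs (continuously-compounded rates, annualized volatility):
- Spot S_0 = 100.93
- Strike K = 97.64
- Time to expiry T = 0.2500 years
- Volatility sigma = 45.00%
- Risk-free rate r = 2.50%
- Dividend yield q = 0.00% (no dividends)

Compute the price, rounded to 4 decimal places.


Answer: Price = 7.0518

Derivation:
d1 = (ln(S/K) + (r - q + 0.5*sigma^2) * T) / (sigma * sqrt(T)) = 0.28756650
d2 = d1 - sigma * sqrt(T) = 0.06256650
exp(-rT) = 0.99376949; exp(-qT) = 1.00000000
P = K * exp(-rT) * N(-d2) - S_0 * exp(-qT) * N(-d1)
N(-d1) = 0.38683930; N(-d2) = 0.47505585
P = 97.6400 * 0.99376949 * 0.47505585 - 100.9300 * 1.00000000 * 0.38683930 = 7.0518


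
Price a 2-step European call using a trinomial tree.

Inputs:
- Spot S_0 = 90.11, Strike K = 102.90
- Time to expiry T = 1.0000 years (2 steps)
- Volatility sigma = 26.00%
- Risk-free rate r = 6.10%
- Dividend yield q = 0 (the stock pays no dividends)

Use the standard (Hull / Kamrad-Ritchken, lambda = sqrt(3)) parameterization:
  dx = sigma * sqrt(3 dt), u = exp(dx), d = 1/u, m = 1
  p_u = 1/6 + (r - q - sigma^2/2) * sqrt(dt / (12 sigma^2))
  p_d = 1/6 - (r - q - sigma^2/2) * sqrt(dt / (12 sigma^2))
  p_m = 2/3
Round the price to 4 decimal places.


dt = T/N = 0.500000; dx = sigma*sqrt(3*dt) = 0.318434
u = exp(dx) = 1.374972; d = 1/u = 0.727287
p_u = 0.188021, p_m = 0.666667, p_d = 0.145312
Discount per step: exp(-r*dt) = 0.969960
Stock lattice S(k, j) with j the centered position index:
  k=0: S(0,+0) = 90.1100
  k=1: S(1,-1) = 65.5359; S(1,+0) = 90.1100; S(1,+1) = 123.8988
  k=2: S(2,-2) = 47.6634; S(2,-1) = 65.5359; S(2,+0) = 90.1100; S(2,+1) = 123.8988; S(2,+2) = 170.3574
Terminal payoffs V(N, j) = max(S_T - K, 0):
  V(2,-2) = 0.000000; V(2,-1) = 0.000000; V(2,+0) = 0.000000; V(2,+1) = 20.998764; V(2,+2) = 67.457382
Backward induction: V(k, j) = exp(-r*dt) * [p_u * V(k+1, j+1) + p_m * V(k+1, j) + p_d * V(k+1, j-1)]
  V(1,-1) = exp(-r*dt) * [p_u*0.000000 + p_m*0.000000 + p_d*0.000000] = 0.000000
  V(1,+0) = exp(-r*dt) * [p_u*20.998764 + p_m*0.000000 + p_d*0.000000] = 3.829610
  V(1,+1) = exp(-r*dt) * [p_u*67.457382 + p_m*20.998764 + p_d*0.000000] = 25.881060
  V(0,+0) = exp(-r*dt) * [p_u*25.881060 + p_m*3.829610 + p_d*0.000000] = 7.196390

Answer: Price = V(0,0) = 7.1964


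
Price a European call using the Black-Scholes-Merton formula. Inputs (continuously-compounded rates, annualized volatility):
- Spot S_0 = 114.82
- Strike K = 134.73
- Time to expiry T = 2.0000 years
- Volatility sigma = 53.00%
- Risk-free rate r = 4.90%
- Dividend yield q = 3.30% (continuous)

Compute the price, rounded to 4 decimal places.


Answer: Price = 26.6774

Derivation:
d1 = (ln(S/K) + (r - q + 0.5*sigma^2) * T) / (sigma * sqrt(T)) = 0.20411759
d2 = d1 - sigma * sqrt(T) = -0.54541560
exp(-rT) = 0.90664890; exp(-qT) = 0.93613086
C = S_0 * exp(-qT) * N(d1) - K * exp(-rT) * N(d2)
N(d1) = 0.58086920; N(d2) = 0.29273386
C = 114.8200 * 0.93613086 * 0.58086920 - 134.7300 * 0.90664890 * 0.29273386 = 26.6774


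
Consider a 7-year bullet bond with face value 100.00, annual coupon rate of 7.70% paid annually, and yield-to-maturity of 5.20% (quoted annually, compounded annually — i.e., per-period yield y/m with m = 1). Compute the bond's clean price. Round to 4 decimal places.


Answer: Price = 114.3617

Derivation:
Coupon per period c = face * coupon_rate / m = 7.700000
Periods per year m = 1; per-period yield y/m = 0.052000
Number of cashflows N = 7
Cashflows (t years, CF_t, discount factor 1/(1+y/m)^(m*t), PV):
  t = 1.0000: CF_t = 7.700000, DF = 0.950570, PV = 7.319392
  t = 2.0000: CF_t = 7.700000, DF = 0.903584, PV = 6.957597
  t = 3.0000: CF_t = 7.700000, DF = 0.858920, PV = 6.613685
  t = 4.0000: CF_t = 7.700000, DF = 0.816464, PV = 6.286773
  t = 5.0000: CF_t = 7.700000, DF = 0.776106, PV = 5.976020
  t = 6.0000: CF_t = 7.700000, DF = 0.737744, PV = 5.680627
  t = 7.0000: CF_t = 107.700000, DF = 0.701277, PV = 75.527572
Price P = sum_t PV_t = 114.361665


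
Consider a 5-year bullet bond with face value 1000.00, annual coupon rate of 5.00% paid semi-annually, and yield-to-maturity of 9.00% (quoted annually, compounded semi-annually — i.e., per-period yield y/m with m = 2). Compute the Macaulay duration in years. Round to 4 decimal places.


Coupon per period c = face * coupon_rate / m = 25.000000
Periods per year m = 2; per-period yield y/m = 0.045000
Number of cashflows N = 10
Cashflows (t years, CF_t, discount factor 1/(1+y/m)^(m*t), PV):
  t = 0.5000: CF_t = 25.000000, DF = 0.956938, PV = 23.923445
  t = 1.0000: CF_t = 25.000000, DF = 0.915730, PV = 22.893249
  t = 1.5000: CF_t = 25.000000, DF = 0.876297, PV = 21.907415
  t = 2.0000: CF_t = 25.000000, DF = 0.838561, PV = 20.964034
  t = 2.5000: CF_t = 25.000000, DF = 0.802451, PV = 20.061276
  t = 3.0000: CF_t = 25.000000, DF = 0.767896, PV = 19.197393
  t = 3.5000: CF_t = 25.000000, DF = 0.734828, PV = 18.370711
  t = 4.0000: CF_t = 25.000000, DF = 0.703185, PV = 17.579628
  t = 4.5000: CF_t = 25.000000, DF = 0.672904, PV = 16.822611
  t = 5.0000: CF_t = 1025.000000, DF = 0.643928, PV = 660.025874
Price P = sum_t PV_t = 841.745636
Macaulay numerator sum_t t * PV_t:
  t * PV_t at t = 0.5000: 11.961722
  t * PV_t at t = 1.0000: 22.893249
  t * PV_t at t = 1.5000: 32.861123
  t * PV_t at t = 2.0000: 41.928067
  t * PV_t at t = 2.5000: 50.153190
  t * PV_t at t = 3.0000: 57.592180
  t * PV_t at t = 3.5000: 64.297490
  t * PV_t at t = 4.0000: 70.318513
  t * PV_t at t = 4.5000: 75.701748
  t * PV_t at t = 5.0000: 3300.129370
Macaulay duration D = (sum_t t * PV_t) / P = 3727.836653 / 841.745636 = 4.428697

Answer: Macaulay duration = 4.4287 years


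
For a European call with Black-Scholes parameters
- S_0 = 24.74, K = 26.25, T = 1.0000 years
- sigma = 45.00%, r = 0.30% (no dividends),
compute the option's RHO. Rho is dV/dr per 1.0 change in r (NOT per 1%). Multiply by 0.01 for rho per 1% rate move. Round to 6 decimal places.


d1 = 0.1000119509; d2 = -0.3499880491
phi(d1) = 0.3969520731; exp(-qT) = 1.0000000000; exp(-rT) = 0.9970044955
N(d2) = 0.3631738333
Rho = K*T*exp(-rT)*N(d2) = 26.2500 * 1.0000 * 0.9970044955 * 0.3631738333 = 9.504756

Answer: Rho = 9.504756


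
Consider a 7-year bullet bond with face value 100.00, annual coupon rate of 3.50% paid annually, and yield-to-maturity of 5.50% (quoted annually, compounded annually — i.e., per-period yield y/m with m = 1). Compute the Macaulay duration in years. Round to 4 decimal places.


Answer: Macaulay duration = 6.2788 years

Derivation:
Coupon per period c = face * coupon_rate / m = 3.500000
Periods per year m = 1; per-period yield y/m = 0.055000
Number of cashflows N = 7
Cashflows (t years, CF_t, discount factor 1/(1+y/m)^(m*t), PV):
  t = 1.0000: CF_t = 3.500000, DF = 0.947867, PV = 3.317536
  t = 2.0000: CF_t = 3.500000, DF = 0.898452, PV = 3.144583
  t = 3.0000: CF_t = 3.500000, DF = 0.851614, PV = 2.980648
  t = 4.0000: CF_t = 3.500000, DF = 0.807217, PV = 2.825259
  t = 5.0000: CF_t = 3.500000, DF = 0.765134, PV = 2.677970
  t = 6.0000: CF_t = 3.500000, DF = 0.725246, PV = 2.538360
  t = 7.0000: CF_t = 103.500000, DF = 0.687437, PV = 71.149710
Price P = sum_t PV_t = 88.634066
Macaulay numerator sum_t t * PV_t:
  t * PV_t at t = 1.0000: 3.317536
  t * PV_t at t = 2.0000: 6.289167
  t * PV_t at t = 3.0000: 8.941943
  t * PV_t at t = 4.0000: 11.301034
  t * PV_t at t = 5.0000: 13.389851
  t * PV_t at t = 6.0000: 15.230162
  t * PV_t at t = 7.0000: 498.047968
Macaulay duration D = (sum_t t * PV_t) / P = 556.517662 / 88.634066 = 6.278824


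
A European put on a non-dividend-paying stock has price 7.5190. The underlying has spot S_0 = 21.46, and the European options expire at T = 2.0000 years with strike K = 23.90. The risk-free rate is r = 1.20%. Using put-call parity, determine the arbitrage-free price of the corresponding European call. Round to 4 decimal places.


Answer: Call price = 5.6458

Derivation:
Put-call parity: C - P = S_0 * exp(-qT) - K * exp(-rT).
S_0 * exp(-qT) = 21.4600 * 1.00000000 = 21.46000000
K * exp(-rT) = 23.9000 * 0.97628571 = 23.33322846
C = P + S*exp(-qT) - K*exp(-rT)
C = 7.5190 + 21.46000000 - 23.33322846 = 5.6458


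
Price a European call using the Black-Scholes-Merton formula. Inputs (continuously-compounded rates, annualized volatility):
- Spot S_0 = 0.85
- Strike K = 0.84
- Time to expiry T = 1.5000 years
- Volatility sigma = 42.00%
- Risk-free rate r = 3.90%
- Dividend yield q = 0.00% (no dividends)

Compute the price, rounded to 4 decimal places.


Answer: Price = 0.1971

Derivation:
d1 = (ln(S/K) + (r - q + 0.5*sigma^2) * T) / (sigma * sqrt(T)) = 0.39392939
d2 = d1 - sigma * sqrt(T) = -0.12046346
exp(-rT) = 0.94317824; exp(-qT) = 1.00000000
C = S_0 * exp(-qT) * N(d1) - K * exp(-rT) * N(d2)
N(d1) = 0.65318341; N(d2) = 0.45205801
C = 0.8500 * 1.00000000 * 0.65318341 - 0.8400 * 0.94317824 * 0.45205801 = 0.1971


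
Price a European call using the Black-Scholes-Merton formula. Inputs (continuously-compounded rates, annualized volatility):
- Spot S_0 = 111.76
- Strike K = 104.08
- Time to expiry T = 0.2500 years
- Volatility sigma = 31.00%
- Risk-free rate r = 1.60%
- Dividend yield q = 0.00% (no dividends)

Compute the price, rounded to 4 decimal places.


d1 = (ln(S/K) + (r - q + 0.5*sigma^2) * T) / (sigma * sqrt(T)) = 0.56262181
d2 = d1 - sigma * sqrt(T) = 0.40762181
exp(-rT) = 0.99600799; exp(-qT) = 1.00000000
C = S_0 * exp(-qT) * N(d1) - K * exp(-rT) * N(d2)
N(d1) = 0.71315378; N(d2) = 0.65822433
C = 111.7600 * 1.00000000 * 0.71315378 - 104.0800 * 0.99600799 * 0.65822433 = 11.4676

Answer: Price = 11.4676


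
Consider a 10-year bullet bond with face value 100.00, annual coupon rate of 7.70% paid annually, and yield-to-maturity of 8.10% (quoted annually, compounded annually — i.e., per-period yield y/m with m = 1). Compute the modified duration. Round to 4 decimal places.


Answer: Modified duration = 6.7398

Derivation:
Coupon per period c = face * coupon_rate / m = 7.700000
Periods per year m = 1; per-period yield y/m = 0.081000
Number of cashflows N = 10
Cashflows (t years, CF_t, discount factor 1/(1+y/m)^(m*t), PV):
  t = 1.0000: CF_t = 7.700000, DF = 0.925069, PV = 7.123034
  t = 2.0000: CF_t = 7.700000, DF = 0.855753, PV = 6.589301
  t = 3.0000: CF_t = 7.700000, DF = 0.791631, PV = 6.095560
  t = 4.0000: CF_t = 7.700000, DF = 0.732314, PV = 5.638816
  t = 5.0000: CF_t = 7.700000, DF = 0.677441, PV = 5.216296
  t = 6.0000: CF_t = 7.700000, DF = 0.626680, PV = 4.825436
  t = 7.0000: CF_t = 7.700000, DF = 0.579722, PV = 4.463863
  t = 8.0000: CF_t = 7.700000, DF = 0.536284, PV = 4.129383
  t = 9.0000: CF_t = 7.700000, DF = 0.496099, PV = 3.819966
  t = 10.0000: CF_t = 107.700000, DF = 0.458926, PV = 49.426375
Price P = sum_t PV_t = 97.328032
First compute Macaulay numerator sum_t t * PV_t:
  t * PV_t at t = 1.0000: 7.123034
  t * PV_t at t = 2.0000: 13.178602
  t * PV_t at t = 3.0000: 18.286681
  t * PV_t at t = 4.0000: 22.555265
  t * PV_t at t = 5.0000: 26.081482
  t * PV_t at t = 6.0000: 28.952616
  t * PV_t at t = 7.0000: 31.247042
  t * PV_t at t = 8.0000: 33.035065
  t * PV_t at t = 9.0000: 34.379693
  t * PV_t at t = 10.0000: 494.263754
Macaulay duration D = 709.103234 / 97.328032 = 7.285704
Modified duration = D / (1 + y/m) = 7.285704 / (1 + 0.081000) = 6.739782


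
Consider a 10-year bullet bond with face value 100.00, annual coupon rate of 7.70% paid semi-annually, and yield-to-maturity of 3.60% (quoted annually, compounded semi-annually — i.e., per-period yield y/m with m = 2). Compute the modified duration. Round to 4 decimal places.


Answer: Modified duration = 7.4521

Derivation:
Coupon per period c = face * coupon_rate / m = 3.850000
Periods per year m = 2; per-period yield y/m = 0.018000
Number of cashflows N = 20
Cashflows (t years, CF_t, discount factor 1/(1+y/m)^(m*t), PV):
  t = 0.5000: CF_t = 3.850000, DF = 0.982318, PV = 3.781925
  t = 1.0000: CF_t = 3.850000, DF = 0.964949, PV = 3.715054
  t = 1.5000: CF_t = 3.850000, DF = 0.947887, PV = 3.649366
  t = 2.0000: CF_t = 3.850000, DF = 0.931127, PV = 3.584839
  t = 2.5000: CF_t = 3.850000, DF = 0.914663, PV = 3.521453
  t = 3.0000: CF_t = 3.850000, DF = 0.898490, PV = 3.459187
  t = 3.5000: CF_t = 3.850000, DF = 0.882603, PV = 3.398023
  t = 4.0000: CF_t = 3.850000, DF = 0.866997, PV = 3.337940
  t = 4.5000: CF_t = 3.850000, DF = 0.851667, PV = 3.278919
  t = 5.0000: CF_t = 3.850000, DF = 0.836608, PV = 3.220942
  t = 5.5000: CF_t = 3.850000, DF = 0.821816, PV = 3.163991
  t = 6.0000: CF_t = 3.850000, DF = 0.807285, PV = 3.108046
  t = 6.5000: CF_t = 3.850000, DF = 0.793010, PV = 3.053090
  t = 7.0000: CF_t = 3.850000, DF = 0.778989, PV = 2.999106
  t = 7.5000: CF_t = 3.850000, DF = 0.765215, PV = 2.946077
  t = 8.0000: CF_t = 3.850000, DF = 0.751684, PV = 2.893985
  t = 8.5000: CF_t = 3.850000, DF = 0.738393, PV = 2.842814
  t = 9.0000: CF_t = 3.850000, DF = 0.725337, PV = 2.792549
  t = 9.5000: CF_t = 3.850000, DF = 0.712512, PV = 2.743171
  t = 10.0000: CF_t = 103.850000, DF = 0.699914, PV = 72.686029
Price P = sum_t PV_t = 134.176505
First compute Macaulay numerator sum_t t * PV_t:
  t * PV_t at t = 0.5000: 1.890963
  t * PV_t at t = 1.0000: 3.715054
  t * PV_t at t = 1.5000: 5.474049
  t * PV_t at t = 2.0000: 7.169677
  t * PV_t at t = 2.5000: 8.803631
  t * PV_t at t = 3.0000: 10.377562
  t * PV_t at t = 3.5000: 11.893080
  t * PV_t at t = 4.0000: 13.351759
  t * PV_t at t = 4.5000: 14.755137
  t * PV_t at t = 5.0000: 16.104712
  t * PV_t at t = 5.5000: 17.401948
  t * PV_t at t = 6.0000: 18.648274
  t * PV_t at t = 6.5000: 19.845085
  t * PV_t at t = 7.0000: 20.993743
  t * PV_t at t = 7.5000: 22.095576
  t * PV_t at t = 8.0000: 23.151880
  t * PV_t at t = 8.5000: 24.163922
  t * PV_t at t = 9.0000: 25.132937
  t * PV_t at t = 9.5000: 26.060128
  t * PV_t at t = 10.0000: 726.860286
Macaulay duration D = 1017.889404 / 134.176505 = 7.586197
Modified duration = D / (1 + y/m) = 7.586197 / (1 + 0.018000) = 7.452060


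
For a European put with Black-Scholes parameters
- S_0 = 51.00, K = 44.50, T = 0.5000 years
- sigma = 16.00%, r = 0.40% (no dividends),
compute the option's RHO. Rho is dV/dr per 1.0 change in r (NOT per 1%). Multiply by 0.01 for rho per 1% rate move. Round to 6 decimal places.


Answer: Rho = -2.704058

Derivation:
d1 = 1.2793015090; d2 = 1.1661644240
phi(d1) = 0.1760046773; exp(-qT) = 1.0000000000; exp(-rT) = 0.9980019987
N(-d2) = 0.1217739867
Rho = -K*T*exp(-rT)*N(-d2) = -44.5000 * 0.5000 * 0.9980019987 * 0.1217739867 = -2.704058


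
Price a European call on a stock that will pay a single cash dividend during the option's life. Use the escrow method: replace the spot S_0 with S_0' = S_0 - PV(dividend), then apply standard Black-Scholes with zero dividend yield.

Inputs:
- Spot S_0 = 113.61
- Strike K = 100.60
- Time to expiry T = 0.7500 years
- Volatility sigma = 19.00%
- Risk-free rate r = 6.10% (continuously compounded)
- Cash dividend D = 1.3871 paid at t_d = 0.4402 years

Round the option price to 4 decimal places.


PV(D) = D * exp(-r * t_d) = 1.3871 * 0.97350511 = 1.35034894
S_0' = S_0 - PV(D) = 113.6100 - 1.35034894 = 112.25965106
d1 = (ln(S_0'/K) + (r + sigma^2/2)*T) / (sigma*sqrt(T)) = 1.02677031
d2 = d1 - sigma*sqrt(T) = 0.86222549
exp(-rT) = 0.95528075
N(d1) = 0.84773568; N(d2) = 0.80571828
C = S_0' * N(d1) - K * exp(-rT) * N(d2) = 112.25965106 * 0.84773568 - 100.6000 * 0.95528075 * 0.80571828 = 17.7360

Answer: Price = 17.7360


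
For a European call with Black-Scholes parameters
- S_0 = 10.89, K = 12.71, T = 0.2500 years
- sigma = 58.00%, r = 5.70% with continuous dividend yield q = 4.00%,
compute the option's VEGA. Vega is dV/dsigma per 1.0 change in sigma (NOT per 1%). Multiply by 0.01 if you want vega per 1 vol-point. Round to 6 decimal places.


Answer: Vega = 2.005913

Derivation:
d1 = -0.3732556836; d2 = -0.6632556836
phi(d1) = 0.3720978447; exp(-qT) = 0.9900498337; exp(-rT) = 0.9858510507
Vega = S * exp(-qT) * phi(d1) * sqrt(T) = 10.8900 * 0.9900498337 * 0.3720978447 * 0.5000000000 = 2.005913


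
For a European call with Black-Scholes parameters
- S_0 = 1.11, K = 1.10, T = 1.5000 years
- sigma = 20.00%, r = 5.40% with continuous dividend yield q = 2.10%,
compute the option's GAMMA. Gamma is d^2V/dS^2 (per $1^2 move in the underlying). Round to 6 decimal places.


d1 = 0.3615031897; d2 = 0.1165542154
phi(d1) = 0.3737078968; exp(-qT) = 0.9689909565; exp(-rT) = 0.9221936914
Gamma = exp(-qT) * phi(d1) / (S * sigma * sqrt(T)) = 0.9689909565 * 0.3737078968 / (1.1100 * 0.2000 * 1.2247448714) = 1.331844

Answer: Gamma = 1.331844


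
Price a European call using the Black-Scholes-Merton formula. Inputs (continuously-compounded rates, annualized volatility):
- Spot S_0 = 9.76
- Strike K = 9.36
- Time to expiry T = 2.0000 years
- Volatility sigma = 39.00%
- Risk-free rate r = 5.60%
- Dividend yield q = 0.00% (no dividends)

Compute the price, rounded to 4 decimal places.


Answer: Price = 2.7393

Derivation:
d1 = (ln(S/K) + (r - q + 0.5*sigma^2) * T) / (sigma * sqrt(T)) = 0.55471096
d2 = d1 - sigma * sqrt(T) = 0.00316768
exp(-rT) = 0.89404426; exp(-qT) = 1.00000000
C = S_0 * exp(-qT) * N(d1) - K * exp(-rT) * N(d2)
N(d1) = 0.71045381; N(d2) = 0.50126372
C = 9.7600 * 1.00000000 * 0.71045381 - 9.3600 * 0.89404426 * 0.50126372 = 2.7393


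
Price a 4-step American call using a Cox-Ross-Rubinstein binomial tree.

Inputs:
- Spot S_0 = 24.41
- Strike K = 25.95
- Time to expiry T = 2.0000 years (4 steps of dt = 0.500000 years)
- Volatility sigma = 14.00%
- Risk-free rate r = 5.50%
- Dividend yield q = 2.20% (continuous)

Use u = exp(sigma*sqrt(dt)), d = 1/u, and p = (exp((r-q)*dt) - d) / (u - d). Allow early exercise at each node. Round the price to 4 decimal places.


Answer: Price = V(0,0) = 1.9544

Derivation:
dt = T/N = 0.500000
u = exp(sigma*sqrt(dt)) = 1.104061; d = 1/u = 0.905747
p = (exp((r-q)*dt) - d) / (u - d) = 0.559163
Discount per step: exp(-r*dt) = 0.972875
Stock lattice S(k, i) with i counting down-moves:
  k=0: S(0,0) = 24.4100
  k=1: S(1,0) = 26.9501; S(1,1) = 22.1093
  k=2: S(2,0) = 29.7546; S(2,1) = 24.4100; S(2,2) = 20.0254
  k=3: S(3,0) = 32.8509; S(3,1) = 26.9501; S(3,2) = 22.1093; S(3,3) = 18.1380
  k=4: S(4,0) = 36.2693; S(4,1) = 29.7546; S(4,2) = 24.4100; S(4,3) = 20.0254; S(4,4) = 16.4284
Terminal payoffs V(N, i) = max(S_T - K, 0):
  V(4,0) = 10.319337; V(4,1) = 3.804571; V(4,2) = 0.000000; V(4,3) = 0.000000; V(4,4) = 0.000000
Backward induction: V(k, i) = exp(-r*dt) * [p * V(k+1, i) + (1-p) * V(k+1, i+1)]; then take max(V_cont, immediate exercise) for American.
  V(3,0) = exp(-r*dt) * [p*10.319337 + (1-p)*3.804571] = 7.245377; exercise = 6.900854; V(3,0) = max -> 7.245377
  V(3,1) = exp(-r*dt) * [p*3.804571 + (1-p)*0.000000] = 2.069671; exercise = 1.000122; V(3,1) = max -> 2.069671
  V(3,2) = exp(-r*dt) * [p*0.000000 + (1-p)*0.000000] = 0.000000; exercise = 0.000000; V(3,2) = max -> 0.000000
  V(3,3) = exp(-r*dt) * [p*0.000000 + (1-p)*0.000000] = 0.000000; exercise = 0.000000; V(3,3) = max -> 0.000000
  V(2,0) = exp(-r*dt) * [p*7.245377 + (1-p)*2.069671] = 4.829093; exercise = 3.804571; V(2,0) = max -> 4.829093
  V(2,1) = exp(-r*dt) * [p*2.069671 + (1-p)*0.000000] = 1.125892; exercise = 0.000000; V(2,1) = max -> 1.125892
  V(2,2) = exp(-r*dt) * [p*0.000000 + (1-p)*0.000000] = 0.000000; exercise = 0.000000; V(2,2) = max -> 0.000000
  V(1,0) = exp(-r*dt) * [p*4.829093 + (1-p)*1.125892] = 3.109877; exercise = 1.000122; V(1,0) = max -> 3.109877
  V(1,1) = exp(-r*dt) * [p*1.125892 + (1-p)*0.000000] = 0.612481; exercise = 0.000000; V(1,1) = max -> 0.612481
  V(0,0) = exp(-r*dt) * [p*3.109877 + (1-p)*0.612481] = 1.954440; exercise = 0.000000; V(0,0) = max -> 1.954440


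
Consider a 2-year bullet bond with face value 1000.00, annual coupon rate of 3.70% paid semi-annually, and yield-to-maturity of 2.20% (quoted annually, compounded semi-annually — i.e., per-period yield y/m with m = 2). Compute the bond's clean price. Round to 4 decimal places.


Answer: Price = 1029.1928

Derivation:
Coupon per period c = face * coupon_rate / m = 18.500000
Periods per year m = 2; per-period yield y/m = 0.011000
Number of cashflows N = 4
Cashflows (t years, CF_t, discount factor 1/(1+y/m)^(m*t), PV):
  t = 0.5000: CF_t = 18.500000, DF = 0.989120, PV = 18.298714
  t = 1.0000: CF_t = 18.500000, DF = 0.978358, PV = 18.099618
  t = 1.5000: CF_t = 18.500000, DF = 0.967713, PV = 17.902689
  t = 2.0000: CF_t = 1018.500000, DF = 0.957184, PV = 974.891785
Price P = sum_t PV_t = 1029.192807


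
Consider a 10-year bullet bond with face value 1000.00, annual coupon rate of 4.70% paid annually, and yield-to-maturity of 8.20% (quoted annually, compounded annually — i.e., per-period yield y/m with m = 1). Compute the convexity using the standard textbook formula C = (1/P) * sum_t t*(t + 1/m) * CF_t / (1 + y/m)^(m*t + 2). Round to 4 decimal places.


Answer: Convexity = 68.3631

Derivation:
Coupon per period c = face * coupon_rate / m = 47.000000
Periods per year m = 1; per-period yield y/m = 0.082000
Number of cashflows N = 10
Cashflows (t years, CF_t, discount factor 1/(1+y/m)^(m*t), PV):
  t = 1.0000: CF_t = 47.000000, DF = 0.924214, PV = 43.438078
  t = 2.0000: CF_t = 47.000000, DF = 0.854172, PV = 40.146098
  t = 3.0000: CF_t = 47.000000, DF = 0.789438, PV = 37.103602
  t = 4.0000: CF_t = 47.000000, DF = 0.729610, PV = 34.291684
  t = 5.0000: CF_t = 47.000000, DF = 0.674316, PV = 31.692869
  t = 6.0000: CF_t = 47.000000, DF = 0.623213, PV = 29.291006
  t = 7.0000: CF_t = 47.000000, DF = 0.575982, PV = 27.071170
  t = 8.0000: CF_t = 47.000000, DF = 0.532331, PV = 25.019566
  t = 9.0000: CF_t = 47.000000, DF = 0.491988, PV = 23.123444
  t = 10.0000: CF_t = 1047.000000, DF = 0.454703, PV = 476.073573
Price P = sum_t PV_t = 767.251090
Convexity numerator sum_t t*(t + 1/m) * CF_t / (1+y/m)^(m*t + 2):
  t = 1.0000: term = 74.207204
  t = 2.0000: term = 205.750105
  t = 3.0000: term = 380.314427
  t = 4.0000: term = 585.820127
  t = 5.0000: term = 812.135112
  t = 6.0000: term = 1050.821772
  t = 7.0000: term = 1294.912842
  t = 8.0000: term = 1538.713438
  t = 9.0000: term = 1777.626430
  t = 10.0000: term = 44731.373910
Convexity = (1/P) * sum = 52451.675367 / 767.251090 = 68.363116


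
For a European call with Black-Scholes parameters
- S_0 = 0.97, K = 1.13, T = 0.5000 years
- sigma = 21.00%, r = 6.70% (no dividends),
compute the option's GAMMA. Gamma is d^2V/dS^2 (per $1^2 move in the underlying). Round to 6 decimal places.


d1 = -0.7283323772; d2 = -0.8768248013
phi(d1) = 0.3059992711; exp(-qT) = 1.0000000000; exp(-rT) = 0.9670549112
Gamma = exp(-qT) * phi(d1) / (S * sigma * sqrt(T)) = 1.0000000000 * 0.3059992711 / (0.9700 * 0.2100 * 0.7071067812) = 2.124439

Answer: Gamma = 2.124439


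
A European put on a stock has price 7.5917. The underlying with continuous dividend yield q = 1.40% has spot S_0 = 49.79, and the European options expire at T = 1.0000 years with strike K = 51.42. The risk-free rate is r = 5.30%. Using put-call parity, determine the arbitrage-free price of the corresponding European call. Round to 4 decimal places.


Answer: Call price = 7.9238

Derivation:
Put-call parity: C - P = S_0 * exp(-qT) - K * exp(-rT).
S_0 * exp(-qT) = 49.7900 * 0.98609754 = 49.09779673
K * exp(-rT) = 51.4200 * 0.94838001 = 48.76570024
C = P + S*exp(-qT) - K*exp(-rT)
C = 7.5917 + 49.09779673 - 48.76570024 = 7.9238


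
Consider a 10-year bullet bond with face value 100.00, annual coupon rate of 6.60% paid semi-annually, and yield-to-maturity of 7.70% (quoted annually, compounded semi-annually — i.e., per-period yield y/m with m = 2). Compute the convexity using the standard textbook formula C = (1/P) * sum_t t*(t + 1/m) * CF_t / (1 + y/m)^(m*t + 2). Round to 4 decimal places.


Coupon per period c = face * coupon_rate / m = 3.300000
Periods per year m = 2; per-period yield y/m = 0.038500
Number of cashflows N = 20
Cashflows (t years, CF_t, discount factor 1/(1+y/m)^(m*t), PV):
  t = 0.5000: CF_t = 3.300000, DF = 0.962927, PV = 3.177660
  t = 1.0000: CF_t = 3.300000, DF = 0.927229, PV = 3.059856
  t = 1.5000: CF_t = 3.300000, DF = 0.892854, PV = 2.946419
  t = 2.0000: CF_t = 3.300000, DF = 0.859754, PV = 2.837187
  t = 2.5000: CF_t = 3.300000, DF = 0.827880, PV = 2.732005
  t = 3.0000: CF_t = 3.300000, DF = 0.797188, PV = 2.630722
  t = 3.5000: CF_t = 3.300000, DF = 0.767635, PV = 2.533194
  t = 4.0000: CF_t = 3.300000, DF = 0.739176, PV = 2.439282
  t = 4.5000: CF_t = 3.300000, DF = 0.711773, PV = 2.348851
  t = 5.0000: CF_t = 3.300000, DF = 0.685386, PV = 2.261773
  t = 5.5000: CF_t = 3.300000, DF = 0.659977, PV = 2.177923
  t = 6.0000: CF_t = 3.300000, DF = 0.635509, PV = 2.097181
  t = 6.5000: CF_t = 3.300000, DF = 0.611949, PV = 2.019433
  t = 7.0000: CF_t = 3.300000, DF = 0.589263, PV = 1.944567
  t = 7.5000: CF_t = 3.300000, DF = 0.567417, PV = 1.872477
  t = 8.0000: CF_t = 3.300000, DF = 0.546381, PV = 1.803059
  t = 8.5000: CF_t = 3.300000, DF = 0.526126, PV = 1.736215
  t = 9.0000: CF_t = 3.300000, DF = 0.506621, PV = 1.671849
  t = 9.5000: CF_t = 3.300000, DF = 0.487839, PV = 1.609869
  t = 10.0000: CF_t = 103.300000, DF = 0.469753, PV = 48.525532
Price P = sum_t PV_t = 92.425049
Convexity numerator sum_t t*(t + 1/m) * CF_t / (1+y/m)^(m*t + 2):
  t = 0.5000: term = 1.473209
  t = 1.0000: term = 4.255780
  t = 1.5000: term = 8.196014
  t = 2.0000: term = 13.153609
  t = 2.5000: term = 18.998954
  t = 3.0000: term = 25.612456
  t = 3.5000: term = 32.883911
  t = 4.0000: term = 40.711906
  t = 4.5000: term = 49.003257
  t = 5.0000: term = 57.672479
  t = 5.5000: term = 66.641286
  t = 6.0000: term = 75.838116
  t = 6.5000: term = 85.197691
  t = 7.0000: term = 94.660595
  t = 7.5000: term = 104.172881
  t = 8.0000: term = 113.685699
  t = 8.5000: term = 123.154946
  t = 9.0000: term = 132.540937
  t = 9.5000: term = 141.808096
  t = 10.0000: term = 4724.399354
Convexity = (1/P) * sum = 5914.061178 / 92.425049 = 63.987644

Answer: Convexity = 63.9876


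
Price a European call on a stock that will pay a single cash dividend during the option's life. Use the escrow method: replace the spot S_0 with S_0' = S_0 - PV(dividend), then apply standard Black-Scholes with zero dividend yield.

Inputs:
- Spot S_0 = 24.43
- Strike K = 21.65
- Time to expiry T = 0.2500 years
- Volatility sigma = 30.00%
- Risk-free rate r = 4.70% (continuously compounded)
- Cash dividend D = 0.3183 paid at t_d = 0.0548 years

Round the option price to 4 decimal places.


Answer: Price = 3.1268

Derivation:
PV(D) = D * exp(-r * t_d) = 0.3183 * 0.99742771 = 0.31748124
S_0' = S_0 - PV(D) = 24.4300 - 0.31748124 = 24.11251876
d1 = (ln(S_0'/K) + (r + sigma^2/2)*T) / (sigma*sqrt(T)) = 0.87150468
d2 = d1 - sigma*sqrt(T) = 0.72150468
exp(-rT) = 0.98831876
N(d1) = 0.80826067; N(d2) = 0.76470047
C = S_0' * N(d1) - K * exp(-rT) * N(d2) = 24.11251876 * 0.80826067 - 21.6500 * 0.98831876 * 0.76470047 = 3.1268


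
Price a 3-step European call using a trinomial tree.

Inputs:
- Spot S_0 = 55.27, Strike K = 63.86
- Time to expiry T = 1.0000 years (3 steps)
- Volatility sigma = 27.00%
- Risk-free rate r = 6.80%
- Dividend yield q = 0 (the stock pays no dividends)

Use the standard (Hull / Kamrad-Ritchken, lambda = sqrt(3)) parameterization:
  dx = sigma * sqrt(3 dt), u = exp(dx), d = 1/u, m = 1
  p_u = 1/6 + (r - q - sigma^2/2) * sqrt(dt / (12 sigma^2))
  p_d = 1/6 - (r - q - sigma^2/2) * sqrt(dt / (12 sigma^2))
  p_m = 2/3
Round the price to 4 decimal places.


Answer: Price = V(0,0) = 4.4725

Derivation:
dt = T/N = 0.333333; dx = sigma*sqrt(3*dt) = 0.270000
u = exp(dx) = 1.309964; d = 1/u = 0.763379
p_u = 0.186142, p_m = 0.666667, p_d = 0.147191
Discount per step: exp(-r*dt) = 0.977588
Stock lattice S(k, j) with j the centered position index:
  k=0: S(0,+0) = 55.2700
  k=1: S(1,-1) = 42.1920; S(1,+0) = 55.2700; S(1,+1) = 72.4017
  k=2: S(2,-2) = 32.2085; S(2,-1) = 42.1920; S(2,+0) = 55.2700; S(2,+1) = 72.4017; S(2,+2) = 94.8437
  k=3: S(3,-3) = 24.5873; S(3,-2) = 32.2085; S(3,-1) = 42.1920; S(3,+0) = 55.2700; S(3,+1) = 72.4017; S(3,+2) = 94.8437; S(3,+3) = 124.2419
Terminal payoffs V(N, j) = max(S_T - K, 0):
  V(3,-3) = 0.000000; V(3,-2) = 0.000000; V(3,-1) = 0.000000; V(3,+0) = 0.000000; V(3,+1) = 8.541735; V(3,+2) = 30.983699; V(3,+3) = 60.381874
Backward induction: V(k, j) = exp(-r*dt) * [p_u * V(k+1, j+1) + p_m * V(k+1, j) + p_d * V(k+1, j-1)]
  V(2,-2) = exp(-r*dt) * [p_u*0.000000 + p_m*0.000000 + p_d*0.000000] = 0.000000
  V(2,-1) = exp(-r*dt) * [p_u*0.000000 + p_m*0.000000 + p_d*0.000000] = 0.000000
  V(2,+0) = exp(-r*dt) * [p_u*8.541735 + p_m*0.000000 + p_d*0.000000] = 1.554341
  V(2,+1) = exp(-r*dt) * [p_u*30.983699 + p_m*8.541735 + p_d*0.000000] = 11.204977
  V(2,+2) = exp(-r*dt) * [p_u*60.381874 + p_m*30.983699 + p_d*8.541735] = 32.409663
  V(1,-1) = exp(-r*dt) * [p_u*1.554341 + p_m*0.000000 + p_d*0.000000] = 0.282844
  V(1,+0) = exp(-r*dt) * [p_u*11.204977 + p_m*1.554341 + p_d*0.000000] = 3.051976
  V(1,+1) = exp(-r*dt) * [p_u*32.409663 + p_m*11.204977 + p_d*1.554341] = 13.423821
  V(0,+0) = exp(-r*dt) * [p_u*13.423821 + p_m*3.051976 + p_d*0.282844] = 4.472485


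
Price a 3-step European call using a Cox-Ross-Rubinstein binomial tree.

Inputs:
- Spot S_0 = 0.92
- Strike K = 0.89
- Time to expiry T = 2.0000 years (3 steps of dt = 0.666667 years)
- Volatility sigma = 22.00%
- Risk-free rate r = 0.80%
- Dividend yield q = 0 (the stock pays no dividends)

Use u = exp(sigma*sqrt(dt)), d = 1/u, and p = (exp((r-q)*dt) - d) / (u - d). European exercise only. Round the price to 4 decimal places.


dt = T/N = 0.666667
u = exp(sigma*sqrt(dt)) = 1.196774; d = 1/u = 0.835580
p = (exp((r-q)*dt) - d) / (u - d) = 0.470018
Discount per step: exp(-r*dt) = 0.994681
Stock lattice S(k, i) with i counting down-moves:
  k=0: S(0,0) = 0.9200
  k=1: S(1,0) = 1.1010; S(1,1) = 0.7687
  k=2: S(2,0) = 1.3177; S(2,1) = 0.9200; S(2,2) = 0.6423
  k=3: S(3,0) = 1.5770; S(3,1) = 1.1010; S(3,2) = 0.7687; S(3,3) = 0.5367
Terminal payoffs V(N, i) = max(S_T - K, 0):
  V(3,0) = 0.686971; V(3,1) = 0.211032; V(3,2) = 0.000000; V(3,3) = 0.000000
Backward induction: V(k, i) = exp(-r*dt) * [p * V(k+1, i) + (1-p) * V(k+1, i+1)].
  V(2,0) = exp(-r*dt) * [p*0.686971 + (1-p)*0.211032] = 0.432420
  V(2,1) = exp(-r*dt) * [p*0.211032 + (1-p)*0.000000] = 0.098661
  V(2,2) = exp(-r*dt) * [p*0.000000 + (1-p)*0.000000] = 0.000000
  V(1,0) = exp(-r*dt) * [p*0.432420 + (1-p)*0.098661] = 0.254175
  V(1,1) = exp(-r*dt) * [p*0.098661 + (1-p)*0.000000] = 0.046126
  V(0,0) = exp(-r*dt) * [p*0.254175 + (1-p)*0.046126] = 0.143147

Answer: Price = V(0,0) = 0.1431


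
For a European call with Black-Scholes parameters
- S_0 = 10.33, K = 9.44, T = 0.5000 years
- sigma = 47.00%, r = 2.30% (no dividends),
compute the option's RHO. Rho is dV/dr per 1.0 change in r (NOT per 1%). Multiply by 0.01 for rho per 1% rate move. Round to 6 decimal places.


d1 = 0.4718698160; d2 = 0.1395296289
phi(d1) = 0.3569109048; exp(-qT) = 1.0000000000; exp(-rT) = 0.9885658722
N(d2) = 0.5554841778
Rho = K*T*exp(-rT)*N(d2) = 9.4400 * 0.5000 * 0.9885658722 * 0.5554841778 = 2.591906

Answer: Rho = 2.591906


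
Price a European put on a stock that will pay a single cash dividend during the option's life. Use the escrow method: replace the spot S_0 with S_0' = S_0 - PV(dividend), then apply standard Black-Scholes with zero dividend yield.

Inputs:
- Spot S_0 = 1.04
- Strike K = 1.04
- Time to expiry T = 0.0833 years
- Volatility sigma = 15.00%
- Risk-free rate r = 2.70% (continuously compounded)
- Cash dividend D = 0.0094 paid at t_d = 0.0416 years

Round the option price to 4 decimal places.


Answer: Price = 0.0216

Derivation:
PV(D) = D * exp(-r * t_d) = 0.0094 * 0.99887743 = 0.00938945
S_0' = S_0 - PV(D) = 1.0400 - 0.00938945 = 1.03061055
d1 = (ln(S_0'/K) + (r + sigma^2/2)*T) / (sigma*sqrt(T)) = -0.13589138
d2 = d1 - sigma*sqrt(T) = -0.17918399
exp(-rT) = 0.99775343
N(-d1) = 0.55404643; N(-d2) = 0.57110338
P = K * exp(-rT) * N(-d2) - S_0' * N(-d1) = 1.0400 * 0.99775343 * 0.57110338 - 1.03061055 * 0.55404643 = 0.0216


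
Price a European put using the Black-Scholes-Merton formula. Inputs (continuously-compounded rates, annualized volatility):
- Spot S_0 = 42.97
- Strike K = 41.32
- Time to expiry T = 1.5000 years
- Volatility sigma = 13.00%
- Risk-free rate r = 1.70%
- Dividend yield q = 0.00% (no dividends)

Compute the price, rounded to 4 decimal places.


d1 = (ln(S/K) + (r - q + 0.5*sigma^2) * T) / (sigma * sqrt(T)) = 0.48569333
d2 = d1 - sigma * sqrt(T) = 0.32647649
exp(-rT) = 0.97482238; exp(-qT) = 1.00000000
P = K * exp(-rT) * N(-d2) - S_0 * exp(-qT) * N(-d1)
N(-d1) = 0.31359231; N(-d2) = 0.37203194
P = 41.3200 * 0.97482238 * 0.37203194 - 42.9700 * 1.00000000 * 0.31359231 = 1.5103

Answer: Price = 1.5103


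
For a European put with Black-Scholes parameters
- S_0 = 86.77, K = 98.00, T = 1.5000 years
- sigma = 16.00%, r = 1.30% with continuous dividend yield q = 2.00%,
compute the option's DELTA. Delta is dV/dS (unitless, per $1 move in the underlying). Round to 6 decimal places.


Answer: Delta = -0.696706

Derivation:
d1 = -0.5766840788; d2 = -0.7726432582
phi(d1) = 0.3378271866; exp(-qT) = 0.9704455335; exp(-rT) = 0.9806888952
N(-d1) = 0.7179235552
Delta = -exp(-qT) * N(-d1) = -0.9704455335 * 0.7179235552 = -0.696706


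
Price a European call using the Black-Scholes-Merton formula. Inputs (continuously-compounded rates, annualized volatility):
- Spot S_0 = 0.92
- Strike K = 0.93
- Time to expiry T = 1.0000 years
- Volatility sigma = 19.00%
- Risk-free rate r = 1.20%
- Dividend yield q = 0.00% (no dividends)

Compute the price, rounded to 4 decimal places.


d1 = (ln(S/K) + (r - q + 0.5*sigma^2) * T) / (sigma * sqrt(T)) = 0.10125834
d2 = d1 - sigma * sqrt(T) = -0.08874166
exp(-rT) = 0.98807171; exp(-qT) = 1.00000000
C = S_0 * exp(-qT) * N(d1) - K * exp(-rT) * N(d2)
N(d1) = 0.54032731; N(d2) = 0.46464361
C = 0.9200 * 1.00000000 * 0.54032731 - 0.9300 * 0.98807171 * 0.46464361 = 0.0701

Answer: Price = 0.0701


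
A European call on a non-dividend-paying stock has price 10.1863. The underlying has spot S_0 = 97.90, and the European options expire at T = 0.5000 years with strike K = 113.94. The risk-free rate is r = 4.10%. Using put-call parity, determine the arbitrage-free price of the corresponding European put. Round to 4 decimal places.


Put-call parity: C - P = S_0 * exp(-qT) - K * exp(-rT).
S_0 * exp(-qT) = 97.9000 * 1.00000000 = 97.90000000
K * exp(-rT) = 113.9400 * 0.97970870 = 111.62800888
P = C - S*exp(-qT) + K*exp(-rT)
P = 10.1863 - 97.90000000 + 111.62800888 = 23.9143

Answer: Put price = 23.9143


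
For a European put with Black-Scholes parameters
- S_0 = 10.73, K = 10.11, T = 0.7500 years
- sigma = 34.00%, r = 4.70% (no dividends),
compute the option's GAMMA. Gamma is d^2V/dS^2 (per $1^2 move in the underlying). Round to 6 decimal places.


d1 = 0.4690750987; d2 = 0.1746264615
phi(d1) = 0.3573804933; exp(-qT) = 1.0000000000; exp(-rT) = 0.9653640451
Gamma = exp(-qT) * phi(d1) / (S * sigma * sqrt(T)) = 1.0000000000 * 0.3573804933 / (10.7300 * 0.3400 * 0.8660254038) = 0.113115

Answer: Gamma = 0.113115


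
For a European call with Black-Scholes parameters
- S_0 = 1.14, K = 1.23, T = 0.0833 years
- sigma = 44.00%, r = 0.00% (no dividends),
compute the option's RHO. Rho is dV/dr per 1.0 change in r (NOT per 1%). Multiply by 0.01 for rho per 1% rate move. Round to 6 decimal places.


Answer: Rho = 0.026028

Derivation:
d1 = -0.5348577267; d2 = -0.6618493800
phi(d1) = 0.3457722606; exp(-qT) = 1.0000000000; exp(-rT) = 1.0000000000
N(d2) = 0.2540338779
Rho = K*T*exp(-rT)*N(d2) = 1.2300 * 0.0833 * 1.0000000000 * 0.2540338779 = 0.026028


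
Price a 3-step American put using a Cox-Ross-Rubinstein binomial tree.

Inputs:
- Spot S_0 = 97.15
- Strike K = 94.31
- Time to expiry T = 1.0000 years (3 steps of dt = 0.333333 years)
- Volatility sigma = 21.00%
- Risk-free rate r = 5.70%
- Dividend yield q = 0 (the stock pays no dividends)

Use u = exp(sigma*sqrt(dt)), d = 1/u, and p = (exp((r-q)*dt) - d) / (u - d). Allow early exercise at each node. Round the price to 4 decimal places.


dt = T/N = 0.333333
u = exp(sigma*sqrt(dt)) = 1.128900; d = 1/u = 0.885818
p = (exp((r-q)*dt) - d) / (u - d) = 0.548637
Discount per step: exp(-r*dt) = 0.981179
Stock lattice S(k, i) with i counting down-moves:
  k=0: S(0,0) = 97.1500
  k=1: S(1,0) = 109.6726; S(1,1) = 86.0572
  k=2: S(2,0) = 123.8094; S(2,1) = 97.1500; S(2,2) = 76.2311
  k=3: S(3,0) = 139.7684; S(3,1) = 109.6726; S(3,2) = 86.0572; S(3,3) = 67.5269
Terminal payoffs V(N, i) = max(K - S_T, 0):
  V(3,0) = 0.000000; V(3,1) = 0.000000; V(3,2) = 8.252763; V(3,3) = 26.783136
Backward induction: V(k, i) = exp(-r*dt) * [p * V(k+1, i) + (1-p) * V(k+1, i+1)]; then take max(V_cont, immediate exercise) for American.
  V(2,0) = exp(-r*dt) * [p*0.000000 + (1-p)*0.000000] = 0.000000; exercise = 0.000000; V(2,0) = max -> 0.000000
  V(2,1) = exp(-r*dt) * [p*0.000000 + (1-p)*8.252763] = 3.654889; exercise = 0.000000; V(2,1) = max -> 3.654889
  V(2,2) = exp(-r*dt) * [p*8.252763 + (1-p)*26.783136] = 16.303960; exercise = 18.078935; V(2,2) = max -> 18.078935
  V(1,0) = exp(-r*dt) * [p*0.000000 + (1-p)*3.654889] = 1.618636; exercise = 0.000000; V(1,0) = max -> 1.618636
  V(1,1) = exp(-r*dt) * [p*3.654889 + (1-p)*18.078935] = 9.974058; exercise = 8.252763; V(1,1) = max -> 9.974058
  V(0,0) = exp(-r*dt) * [p*1.618636 + (1-p)*9.974058] = 5.288526; exercise = 0.000000; V(0,0) = max -> 5.288526

Answer: Price = V(0,0) = 5.2885


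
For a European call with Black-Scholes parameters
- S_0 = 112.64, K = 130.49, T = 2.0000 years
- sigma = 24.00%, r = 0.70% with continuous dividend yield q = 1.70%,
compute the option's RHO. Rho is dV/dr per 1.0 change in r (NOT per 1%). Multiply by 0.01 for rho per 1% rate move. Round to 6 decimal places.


Answer: Rho = 65.361342

Derivation:
d1 = -0.3226165941; d2 = -0.6620278490
phi(d1) = 0.3787119965; exp(-qT) = 0.9665715046; exp(-rT) = 0.9860975443
N(d2) = 0.2539766870
Rho = K*T*exp(-rT)*N(d2) = 130.4900 * 2.0000 * 0.9860975443 * 0.2539766870 = 65.361342


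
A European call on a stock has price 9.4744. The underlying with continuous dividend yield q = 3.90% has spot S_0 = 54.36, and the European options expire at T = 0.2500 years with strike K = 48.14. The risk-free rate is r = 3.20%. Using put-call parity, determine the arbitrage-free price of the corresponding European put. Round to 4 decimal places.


Put-call parity: C - P = S_0 * exp(-qT) - K * exp(-rT).
S_0 * exp(-qT) = 54.3600 * 0.99029738 = 53.83256542
K * exp(-rT) = 48.1400 * 0.99203191 = 47.75641638
P = C - S*exp(-qT) + K*exp(-rT)
P = 9.4744 - 53.83256542 + 47.75641638 = 3.3983

Answer: Put price = 3.3983
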